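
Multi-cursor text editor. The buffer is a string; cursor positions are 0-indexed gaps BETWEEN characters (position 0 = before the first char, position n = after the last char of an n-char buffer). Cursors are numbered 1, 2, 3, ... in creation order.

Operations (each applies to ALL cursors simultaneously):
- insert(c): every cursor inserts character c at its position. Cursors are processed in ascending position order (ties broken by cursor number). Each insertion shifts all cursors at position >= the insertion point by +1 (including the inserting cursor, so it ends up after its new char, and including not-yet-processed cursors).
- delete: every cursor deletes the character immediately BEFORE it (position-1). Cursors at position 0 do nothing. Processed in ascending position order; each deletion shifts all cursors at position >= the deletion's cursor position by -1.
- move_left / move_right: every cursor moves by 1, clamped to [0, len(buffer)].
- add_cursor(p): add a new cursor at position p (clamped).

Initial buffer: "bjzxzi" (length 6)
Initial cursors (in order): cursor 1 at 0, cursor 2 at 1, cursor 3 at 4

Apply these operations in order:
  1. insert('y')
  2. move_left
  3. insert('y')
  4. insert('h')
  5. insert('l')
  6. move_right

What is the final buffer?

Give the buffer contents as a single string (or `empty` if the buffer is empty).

After op 1 (insert('y')): buffer="ybyjzxyzi" (len 9), cursors c1@1 c2@3 c3@7, authorship 1.2...3..
After op 2 (move_left): buffer="ybyjzxyzi" (len 9), cursors c1@0 c2@2 c3@6, authorship 1.2...3..
After op 3 (insert('y')): buffer="yybyyjzxyyzi" (len 12), cursors c1@1 c2@4 c3@9, authorship 11.22...33..
After op 4 (insert('h')): buffer="yhybyhyjzxyhyzi" (len 15), cursors c1@2 c2@6 c3@12, authorship 111.222...333..
After op 5 (insert('l')): buffer="yhlybyhlyjzxyhlyzi" (len 18), cursors c1@3 c2@8 c3@15, authorship 1111.2222...3333..
After op 6 (move_right): buffer="yhlybyhlyjzxyhlyzi" (len 18), cursors c1@4 c2@9 c3@16, authorship 1111.2222...3333..

Answer: yhlybyhlyjzxyhlyzi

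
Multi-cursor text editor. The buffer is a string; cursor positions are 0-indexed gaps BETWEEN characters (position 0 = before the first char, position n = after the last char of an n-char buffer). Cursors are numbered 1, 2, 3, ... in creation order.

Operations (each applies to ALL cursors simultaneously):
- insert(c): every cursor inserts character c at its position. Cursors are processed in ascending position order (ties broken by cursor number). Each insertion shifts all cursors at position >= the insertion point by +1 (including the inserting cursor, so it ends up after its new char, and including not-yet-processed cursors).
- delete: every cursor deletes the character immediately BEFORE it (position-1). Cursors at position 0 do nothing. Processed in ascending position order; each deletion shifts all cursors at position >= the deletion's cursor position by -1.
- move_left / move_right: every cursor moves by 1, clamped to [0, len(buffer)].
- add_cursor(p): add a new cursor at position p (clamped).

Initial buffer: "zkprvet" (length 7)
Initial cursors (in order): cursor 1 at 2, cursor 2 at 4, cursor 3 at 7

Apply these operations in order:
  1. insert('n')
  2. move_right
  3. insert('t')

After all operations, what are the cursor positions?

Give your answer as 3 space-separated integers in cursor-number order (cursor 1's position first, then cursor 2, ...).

Answer: 5 9 13

Derivation:
After op 1 (insert('n')): buffer="zknprnvetn" (len 10), cursors c1@3 c2@6 c3@10, authorship ..1..2...3
After op 2 (move_right): buffer="zknprnvetn" (len 10), cursors c1@4 c2@7 c3@10, authorship ..1..2...3
After op 3 (insert('t')): buffer="zknptrnvtetnt" (len 13), cursors c1@5 c2@9 c3@13, authorship ..1.1.2.2..33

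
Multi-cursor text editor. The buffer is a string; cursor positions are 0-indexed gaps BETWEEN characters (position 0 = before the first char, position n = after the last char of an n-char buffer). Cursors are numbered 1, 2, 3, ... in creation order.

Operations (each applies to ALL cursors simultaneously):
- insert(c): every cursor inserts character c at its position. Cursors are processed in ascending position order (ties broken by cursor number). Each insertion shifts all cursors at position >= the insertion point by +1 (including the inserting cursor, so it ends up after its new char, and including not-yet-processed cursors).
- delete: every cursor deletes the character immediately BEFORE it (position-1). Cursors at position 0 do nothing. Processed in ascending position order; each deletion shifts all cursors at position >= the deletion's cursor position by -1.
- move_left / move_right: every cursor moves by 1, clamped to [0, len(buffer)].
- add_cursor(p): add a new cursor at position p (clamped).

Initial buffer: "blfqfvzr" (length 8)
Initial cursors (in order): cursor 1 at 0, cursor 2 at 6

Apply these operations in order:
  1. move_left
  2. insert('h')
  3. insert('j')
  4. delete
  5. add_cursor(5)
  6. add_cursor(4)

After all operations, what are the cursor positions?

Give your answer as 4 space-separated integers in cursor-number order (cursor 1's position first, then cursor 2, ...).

After op 1 (move_left): buffer="blfqfvzr" (len 8), cursors c1@0 c2@5, authorship ........
After op 2 (insert('h')): buffer="hblfqfhvzr" (len 10), cursors c1@1 c2@7, authorship 1.....2...
After op 3 (insert('j')): buffer="hjblfqfhjvzr" (len 12), cursors c1@2 c2@9, authorship 11.....22...
After op 4 (delete): buffer="hblfqfhvzr" (len 10), cursors c1@1 c2@7, authorship 1.....2...
After op 5 (add_cursor(5)): buffer="hblfqfhvzr" (len 10), cursors c1@1 c3@5 c2@7, authorship 1.....2...
After op 6 (add_cursor(4)): buffer="hblfqfhvzr" (len 10), cursors c1@1 c4@4 c3@5 c2@7, authorship 1.....2...

Answer: 1 7 5 4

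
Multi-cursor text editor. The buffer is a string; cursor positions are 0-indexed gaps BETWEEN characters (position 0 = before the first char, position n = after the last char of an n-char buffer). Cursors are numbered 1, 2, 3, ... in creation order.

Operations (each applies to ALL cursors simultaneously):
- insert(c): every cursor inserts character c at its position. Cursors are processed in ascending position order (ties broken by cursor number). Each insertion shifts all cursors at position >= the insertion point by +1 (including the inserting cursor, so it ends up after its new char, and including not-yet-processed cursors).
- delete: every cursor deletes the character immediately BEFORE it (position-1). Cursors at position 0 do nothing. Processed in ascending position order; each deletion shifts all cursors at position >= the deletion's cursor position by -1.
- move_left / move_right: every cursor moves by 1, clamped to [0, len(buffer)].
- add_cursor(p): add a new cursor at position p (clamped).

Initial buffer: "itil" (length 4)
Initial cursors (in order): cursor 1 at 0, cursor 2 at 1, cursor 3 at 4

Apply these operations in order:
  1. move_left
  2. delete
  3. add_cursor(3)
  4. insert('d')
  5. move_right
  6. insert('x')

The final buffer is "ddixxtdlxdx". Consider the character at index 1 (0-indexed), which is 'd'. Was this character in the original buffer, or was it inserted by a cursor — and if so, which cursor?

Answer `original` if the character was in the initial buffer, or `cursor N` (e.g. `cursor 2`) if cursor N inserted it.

After op 1 (move_left): buffer="itil" (len 4), cursors c1@0 c2@0 c3@3, authorship ....
After op 2 (delete): buffer="itl" (len 3), cursors c1@0 c2@0 c3@2, authorship ...
After op 3 (add_cursor(3)): buffer="itl" (len 3), cursors c1@0 c2@0 c3@2 c4@3, authorship ...
After op 4 (insert('d')): buffer="dditdld" (len 7), cursors c1@2 c2@2 c3@5 c4@7, authorship 12..3.4
After op 5 (move_right): buffer="dditdld" (len 7), cursors c1@3 c2@3 c3@6 c4@7, authorship 12..3.4
After op 6 (insert('x')): buffer="ddixxtdlxdx" (len 11), cursors c1@5 c2@5 c3@9 c4@11, authorship 12.12.3.344
Authorship (.=original, N=cursor N): 1 2 . 1 2 . 3 . 3 4 4
Index 1: author = 2

Answer: cursor 2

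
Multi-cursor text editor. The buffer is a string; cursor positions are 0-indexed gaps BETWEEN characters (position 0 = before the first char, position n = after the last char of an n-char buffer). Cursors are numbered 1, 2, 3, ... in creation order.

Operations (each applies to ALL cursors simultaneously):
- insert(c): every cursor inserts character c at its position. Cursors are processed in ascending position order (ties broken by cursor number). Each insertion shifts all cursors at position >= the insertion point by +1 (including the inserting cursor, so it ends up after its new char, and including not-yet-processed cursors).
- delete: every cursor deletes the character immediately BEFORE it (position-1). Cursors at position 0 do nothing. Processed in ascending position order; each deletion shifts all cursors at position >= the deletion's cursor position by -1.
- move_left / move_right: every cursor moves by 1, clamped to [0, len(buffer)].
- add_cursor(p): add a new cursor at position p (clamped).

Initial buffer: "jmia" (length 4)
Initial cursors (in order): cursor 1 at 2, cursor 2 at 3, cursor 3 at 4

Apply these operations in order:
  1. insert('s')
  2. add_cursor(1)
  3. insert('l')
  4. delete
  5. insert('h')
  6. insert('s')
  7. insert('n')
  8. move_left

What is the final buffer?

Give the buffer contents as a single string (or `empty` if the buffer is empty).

Answer: jhsnmshsnishsnashsn

Derivation:
After op 1 (insert('s')): buffer="jmsisas" (len 7), cursors c1@3 c2@5 c3@7, authorship ..1.2.3
After op 2 (add_cursor(1)): buffer="jmsisas" (len 7), cursors c4@1 c1@3 c2@5 c3@7, authorship ..1.2.3
After op 3 (insert('l')): buffer="jlmslislasl" (len 11), cursors c4@2 c1@5 c2@8 c3@11, authorship .4.11.22.33
After op 4 (delete): buffer="jmsisas" (len 7), cursors c4@1 c1@3 c2@5 c3@7, authorship ..1.2.3
After op 5 (insert('h')): buffer="jhmshishash" (len 11), cursors c4@2 c1@5 c2@8 c3@11, authorship .4.11.22.33
After op 6 (insert('s')): buffer="jhsmshsishsashs" (len 15), cursors c4@3 c1@7 c2@11 c3@15, authorship .44.111.222.333
After op 7 (insert('n')): buffer="jhsnmshsnishsnashsn" (len 19), cursors c4@4 c1@9 c2@14 c3@19, authorship .444.1111.2222.3333
After op 8 (move_left): buffer="jhsnmshsnishsnashsn" (len 19), cursors c4@3 c1@8 c2@13 c3@18, authorship .444.1111.2222.3333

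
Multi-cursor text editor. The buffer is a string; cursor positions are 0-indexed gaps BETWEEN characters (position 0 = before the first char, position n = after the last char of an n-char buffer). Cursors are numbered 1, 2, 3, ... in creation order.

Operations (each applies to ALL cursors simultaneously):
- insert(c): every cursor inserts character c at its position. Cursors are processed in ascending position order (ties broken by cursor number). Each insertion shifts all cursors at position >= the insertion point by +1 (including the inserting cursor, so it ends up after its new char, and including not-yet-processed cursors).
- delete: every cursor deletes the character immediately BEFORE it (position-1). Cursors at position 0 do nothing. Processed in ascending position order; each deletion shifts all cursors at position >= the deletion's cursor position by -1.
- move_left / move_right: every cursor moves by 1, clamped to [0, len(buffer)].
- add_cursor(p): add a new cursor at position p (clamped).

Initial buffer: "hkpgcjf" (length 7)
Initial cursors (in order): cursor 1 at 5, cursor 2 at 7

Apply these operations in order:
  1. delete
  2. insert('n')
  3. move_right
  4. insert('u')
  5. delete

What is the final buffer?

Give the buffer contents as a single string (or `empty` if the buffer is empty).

Answer: hkpgnjn

Derivation:
After op 1 (delete): buffer="hkpgj" (len 5), cursors c1@4 c2@5, authorship .....
After op 2 (insert('n')): buffer="hkpgnjn" (len 7), cursors c1@5 c2@7, authorship ....1.2
After op 3 (move_right): buffer="hkpgnjn" (len 7), cursors c1@6 c2@7, authorship ....1.2
After op 4 (insert('u')): buffer="hkpgnjunu" (len 9), cursors c1@7 c2@9, authorship ....1.122
After op 5 (delete): buffer="hkpgnjn" (len 7), cursors c1@6 c2@7, authorship ....1.2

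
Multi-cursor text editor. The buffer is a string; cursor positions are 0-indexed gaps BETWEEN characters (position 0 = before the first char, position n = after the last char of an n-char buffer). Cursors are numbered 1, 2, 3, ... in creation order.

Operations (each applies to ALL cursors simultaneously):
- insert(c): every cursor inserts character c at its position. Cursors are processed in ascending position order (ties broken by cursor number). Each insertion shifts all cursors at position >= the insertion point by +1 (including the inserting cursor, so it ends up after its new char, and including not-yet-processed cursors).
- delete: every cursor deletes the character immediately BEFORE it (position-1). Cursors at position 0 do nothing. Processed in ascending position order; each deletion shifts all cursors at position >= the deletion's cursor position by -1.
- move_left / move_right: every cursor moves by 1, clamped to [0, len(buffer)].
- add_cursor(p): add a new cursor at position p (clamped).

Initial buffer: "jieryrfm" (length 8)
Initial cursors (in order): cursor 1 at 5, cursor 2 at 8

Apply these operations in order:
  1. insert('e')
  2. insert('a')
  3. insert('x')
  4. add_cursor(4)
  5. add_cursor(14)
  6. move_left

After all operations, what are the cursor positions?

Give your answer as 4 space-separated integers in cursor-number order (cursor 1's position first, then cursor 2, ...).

After op 1 (insert('e')): buffer="jieryerfme" (len 10), cursors c1@6 c2@10, authorship .....1...2
After op 2 (insert('a')): buffer="jieryearfmea" (len 12), cursors c1@7 c2@12, authorship .....11...22
After op 3 (insert('x')): buffer="jieryeaxrfmeax" (len 14), cursors c1@8 c2@14, authorship .....111...222
After op 4 (add_cursor(4)): buffer="jieryeaxrfmeax" (len 14), cursors c3@4 c1@8 c2@14, authorship .....111...222
After op 5 (add_cursor(14)): buffer="jieryeaxrfmeax" (len 14), cursors c3@4 c1@8 c2@14 c4@14, authorship .....111...222
After op 6 (move_left): buffer="jieryeaxrfmeax" (len 14), cursors c3@3 c1@7 c2@13 c4@13, authorship .....111...222

Answer: 7 13 3 13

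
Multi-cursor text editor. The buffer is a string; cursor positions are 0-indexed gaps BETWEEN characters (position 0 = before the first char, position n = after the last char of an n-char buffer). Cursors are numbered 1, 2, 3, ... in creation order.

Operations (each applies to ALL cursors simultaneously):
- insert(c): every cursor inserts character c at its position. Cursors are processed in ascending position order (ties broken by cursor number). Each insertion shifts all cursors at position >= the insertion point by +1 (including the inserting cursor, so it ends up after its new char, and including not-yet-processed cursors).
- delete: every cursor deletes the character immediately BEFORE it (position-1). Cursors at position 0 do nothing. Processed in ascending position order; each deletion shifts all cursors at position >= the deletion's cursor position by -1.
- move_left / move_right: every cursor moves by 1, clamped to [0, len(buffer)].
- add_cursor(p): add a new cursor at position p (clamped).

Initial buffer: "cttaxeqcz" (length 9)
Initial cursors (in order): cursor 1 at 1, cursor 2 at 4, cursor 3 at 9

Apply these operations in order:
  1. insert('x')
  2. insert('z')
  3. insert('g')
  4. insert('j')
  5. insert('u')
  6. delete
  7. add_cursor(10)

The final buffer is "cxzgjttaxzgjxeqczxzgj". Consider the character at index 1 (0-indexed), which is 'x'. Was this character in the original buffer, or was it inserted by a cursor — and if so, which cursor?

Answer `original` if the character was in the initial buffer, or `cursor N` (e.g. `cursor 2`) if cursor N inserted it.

After op 1 (insert('x')): buffer="cxttaxxeqczx" (len 12), cursors c1@2 c2@6 c3@12, authorship .1...2.....3
After op 2 (insert('z')): buffer="cxzttaxzxeqczxz" (len 15), cursors c1@3 c2@8 c3@15, authorship .11...22.....33
After op 3 (insert('g')): buffer="cxzgttaxzgxeqczxzg" (len 18), cursors c1@4 c2@10 c3@18, authorship .111...222.....333
After op 4 (insert('j')): buffer="cxzgjttaxzgjxeqczxzgj" (len 21), cursors c1@5 c2@12 c3@21, authorship .1111...2222.....3333
After op 5 (insert('u')): buffer="cxzgjuttaxzgjuxeqczxzgju" (len 24), cursors c1@6 c2@14 c3@24, authorship .11111...22222.....33333
After op 6 (delete): buffer="cxzgjttaxzgjxeqczxzgj" (len 21), cursors c1@5 c2@12 c3@21, authorship .1111...2222.....3333
After op 7 (add_cursor(10)): buffer="cxzgjttaxzgjxeqczxzgj" (len 21), cursors c1@5 c4@10 c2@12 c3@21, authorship .1111...2222.....3333
Authorship (.=original, N=cursor N): . 1 1 1 1 . . . 2 2 2 2 . . . . . 3 3 3 3
Index 1: author = 1

Answer: cursor 1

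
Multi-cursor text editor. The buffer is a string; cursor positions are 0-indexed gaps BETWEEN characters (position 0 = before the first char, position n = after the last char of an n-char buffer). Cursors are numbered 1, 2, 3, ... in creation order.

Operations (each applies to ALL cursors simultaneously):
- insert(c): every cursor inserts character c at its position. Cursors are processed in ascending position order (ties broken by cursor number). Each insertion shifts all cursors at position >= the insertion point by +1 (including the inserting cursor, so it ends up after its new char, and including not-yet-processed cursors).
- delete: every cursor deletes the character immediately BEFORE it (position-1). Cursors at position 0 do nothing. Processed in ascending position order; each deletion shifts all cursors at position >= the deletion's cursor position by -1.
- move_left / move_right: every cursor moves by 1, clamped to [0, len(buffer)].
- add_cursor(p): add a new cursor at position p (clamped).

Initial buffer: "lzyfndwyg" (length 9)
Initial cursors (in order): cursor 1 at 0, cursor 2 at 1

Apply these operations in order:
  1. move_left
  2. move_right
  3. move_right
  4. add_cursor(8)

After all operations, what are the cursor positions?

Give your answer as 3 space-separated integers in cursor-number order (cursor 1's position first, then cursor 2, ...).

After op 1 (move_left): buffer="lzyfndwyg" (len 9), cursors c1@0 c2@0, authorship .........
After op 2 (move_right): buffer="lzyfndwyg" (len 9), cursors c1@1 c2@1, authorship .........
After op 3 (move_right): buffer="lzyfndwyg" (len 9), cursors c1@2 c2@2, authorship .........
After op 4 (add_cursor(8)): buffer="lzyfndwyg" (len 9), cursors c1@2 c2@2 c3@8, authorship .........

Answer: 2 2 8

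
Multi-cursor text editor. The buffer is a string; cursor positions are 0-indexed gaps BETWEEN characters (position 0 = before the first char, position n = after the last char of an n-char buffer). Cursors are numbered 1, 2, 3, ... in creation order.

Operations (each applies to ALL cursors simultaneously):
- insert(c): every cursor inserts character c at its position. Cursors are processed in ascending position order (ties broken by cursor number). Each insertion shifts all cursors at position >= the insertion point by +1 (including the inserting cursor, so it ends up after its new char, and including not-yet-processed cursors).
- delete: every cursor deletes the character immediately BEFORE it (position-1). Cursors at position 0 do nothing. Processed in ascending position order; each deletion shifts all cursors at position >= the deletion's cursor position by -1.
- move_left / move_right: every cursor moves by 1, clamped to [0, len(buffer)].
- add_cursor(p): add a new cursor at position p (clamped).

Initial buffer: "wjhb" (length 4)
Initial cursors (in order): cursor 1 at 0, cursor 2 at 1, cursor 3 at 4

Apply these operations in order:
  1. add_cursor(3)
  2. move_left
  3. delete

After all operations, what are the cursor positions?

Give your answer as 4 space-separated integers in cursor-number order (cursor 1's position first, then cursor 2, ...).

After op 1 (add_cursor(3)): buffer="wjhb" (len 4), cursors c1@0 c2@1 c4@3 c3@4, authorship ....
After op 2 (move_left): buffer="wjhb" (len 4), cursors c1@0 c2@0 c4@2 c3@3, authorship ....
After op 3 (delete): buffer="wb" (len 2), cursors c1@0 c2@0 c3@1 c4@1, authorship ..

Answer: 0 0 1 1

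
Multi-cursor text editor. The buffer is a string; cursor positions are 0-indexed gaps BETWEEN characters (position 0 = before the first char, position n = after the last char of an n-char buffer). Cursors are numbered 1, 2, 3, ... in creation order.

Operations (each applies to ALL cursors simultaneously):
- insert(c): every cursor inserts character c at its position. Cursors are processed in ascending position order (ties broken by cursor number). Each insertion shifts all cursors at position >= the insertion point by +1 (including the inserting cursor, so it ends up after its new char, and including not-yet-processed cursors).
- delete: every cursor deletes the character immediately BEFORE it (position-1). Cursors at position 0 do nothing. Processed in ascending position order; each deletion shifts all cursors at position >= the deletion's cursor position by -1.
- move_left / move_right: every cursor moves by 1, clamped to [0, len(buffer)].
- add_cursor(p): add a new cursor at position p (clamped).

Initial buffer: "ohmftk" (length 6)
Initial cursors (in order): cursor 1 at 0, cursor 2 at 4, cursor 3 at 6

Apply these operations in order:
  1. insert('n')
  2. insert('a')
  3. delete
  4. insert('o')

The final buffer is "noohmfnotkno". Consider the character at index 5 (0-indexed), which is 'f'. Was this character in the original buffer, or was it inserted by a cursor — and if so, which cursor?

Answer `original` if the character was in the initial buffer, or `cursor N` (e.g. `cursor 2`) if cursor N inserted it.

Answer: original

Derivation:
After op 1 (insert('n')): buffer="nohmfntkn" (len 9), cursors c1@1 c2@6 c3@9, authorship 1....2..3
After op 2 (insert('a')): buffer="naohmfnatkna" (len 12), cursors c1@2 c2@8 c3@12, authorship 11....22..33
After op 3 (delete): buffer="nohmfntkn" (len 9), cursors c1@1 c2@6 c3@9, authorship 1....2..3
After op 4 (insert('o')): buffer="noohmfnotkno" (len 12), cursors c1@2 c2@8 c3@12, authorship 11....22..33
Authorship (.=original, N=cursor N): 1 1 . . . . 2 2 . . 3 3
Index 5: author = original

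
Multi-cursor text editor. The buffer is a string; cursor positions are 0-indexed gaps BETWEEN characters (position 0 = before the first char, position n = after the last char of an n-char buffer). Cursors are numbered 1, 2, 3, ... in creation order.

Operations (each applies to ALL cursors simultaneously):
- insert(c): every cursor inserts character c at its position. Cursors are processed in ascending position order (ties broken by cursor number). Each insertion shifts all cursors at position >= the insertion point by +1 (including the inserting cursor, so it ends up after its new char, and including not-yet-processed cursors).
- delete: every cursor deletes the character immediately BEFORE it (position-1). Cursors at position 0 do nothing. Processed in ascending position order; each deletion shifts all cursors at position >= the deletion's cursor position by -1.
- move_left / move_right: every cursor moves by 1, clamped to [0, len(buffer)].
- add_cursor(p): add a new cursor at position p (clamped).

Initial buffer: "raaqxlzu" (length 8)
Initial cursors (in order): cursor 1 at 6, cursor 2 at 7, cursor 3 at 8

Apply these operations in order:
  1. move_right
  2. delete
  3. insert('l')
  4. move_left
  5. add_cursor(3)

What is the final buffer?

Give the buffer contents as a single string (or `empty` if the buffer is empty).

After op 1 (move_right): buffer="raaqxlzu" (len 8), cursors c1@7 c2@8 c3@8, authorship ........
After op 2 (delete): buffer="raaqx" (len 5), cursors c1@5 c2@5 c3@5, authorship .....
After op 3 (insert('l')): buffer="raaqxlll" (len 8), cursors c1@8 c2@8 c3@8, authorship .....123
After op 4 (move_left): buffer="raaqxlll" (len 8), cursors c1@7 c2@7 c3@7, authorship .....123
After op 5 (add_cursor(3)): buffer="raaqxlll" (len 8), cursors c4@3 c1@7 c2@7 c3@7, authorship .....123

Answer: raaqxlll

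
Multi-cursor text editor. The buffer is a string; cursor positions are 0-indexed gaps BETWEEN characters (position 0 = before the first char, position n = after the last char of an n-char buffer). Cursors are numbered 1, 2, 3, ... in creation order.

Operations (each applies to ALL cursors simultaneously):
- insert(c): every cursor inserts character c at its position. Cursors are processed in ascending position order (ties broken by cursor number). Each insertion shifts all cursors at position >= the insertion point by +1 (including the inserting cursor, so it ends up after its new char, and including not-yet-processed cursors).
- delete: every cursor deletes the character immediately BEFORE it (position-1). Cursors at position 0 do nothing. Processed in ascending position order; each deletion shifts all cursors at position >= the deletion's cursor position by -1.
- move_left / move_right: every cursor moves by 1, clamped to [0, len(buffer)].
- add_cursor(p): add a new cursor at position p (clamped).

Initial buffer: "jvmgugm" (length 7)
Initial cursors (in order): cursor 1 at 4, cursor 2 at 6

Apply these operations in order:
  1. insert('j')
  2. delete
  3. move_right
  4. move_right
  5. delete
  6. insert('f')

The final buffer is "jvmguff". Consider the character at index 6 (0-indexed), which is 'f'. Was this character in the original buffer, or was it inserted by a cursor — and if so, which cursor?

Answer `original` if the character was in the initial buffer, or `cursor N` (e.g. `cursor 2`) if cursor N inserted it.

After op 1 (insert('j')): buffer="jvmgjugjm" (len 9), cursors c1@5 c2@8, authorship ....1..2.
After op 2 (delete): buffer="jvmgugm" (len 7), cursors c1@4 c2@6, authorship .......
After op 3 (move_right): buffer="jvmgugm" (len 7), cursors c1@5 c2@7, authorship .......
After op 4 (move_right): buffer="jvmgugm" (len 7), cursors c1@6 c2@7, authorship .......
After op 5 (delete): buffer="jvmgu" (len 5), cursors c1@5 c2@5, authorship .....
After op 6 (insert('f')): buffer="jvmguff" (len 7), cursors c1@7 c2@7, authorship .....12
Authorship (.=original, N=cursor N): . . . . . 1 2
Index 6: author = 2

Answer: cursor 2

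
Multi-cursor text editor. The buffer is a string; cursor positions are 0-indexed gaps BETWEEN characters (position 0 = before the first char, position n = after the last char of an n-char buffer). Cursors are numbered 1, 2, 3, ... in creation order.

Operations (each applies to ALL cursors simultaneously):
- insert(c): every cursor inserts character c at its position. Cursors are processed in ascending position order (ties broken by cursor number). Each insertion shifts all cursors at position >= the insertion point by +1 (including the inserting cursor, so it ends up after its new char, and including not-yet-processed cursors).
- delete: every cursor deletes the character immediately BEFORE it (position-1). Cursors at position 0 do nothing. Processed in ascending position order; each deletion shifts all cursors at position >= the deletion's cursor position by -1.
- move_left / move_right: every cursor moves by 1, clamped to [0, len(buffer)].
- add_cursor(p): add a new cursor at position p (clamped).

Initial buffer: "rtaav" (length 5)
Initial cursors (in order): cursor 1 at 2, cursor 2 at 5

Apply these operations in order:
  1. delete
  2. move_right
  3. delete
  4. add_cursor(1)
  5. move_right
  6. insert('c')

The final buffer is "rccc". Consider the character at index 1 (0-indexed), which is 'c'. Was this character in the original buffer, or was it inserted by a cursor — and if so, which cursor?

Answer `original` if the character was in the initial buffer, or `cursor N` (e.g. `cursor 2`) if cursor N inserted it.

After op 1 (delete): buffer="raa" (len 3), cursors c1@1 c2@3, authorship ...
After op 2 (move_right): buffer="raa" (len 3), cursors c1@2 c2@3, authorship ...
After op 3 (delete): buffer="r" (len 1), cursors c1@1 c2@1, authorship .
After op 4 (add_cursor(1)): buffer="r" (len 1), cursors c1@1 c2@1 c3@1, authorship .
After op 5 (move_right): buffer="r" (len 1), cursors c1@1 c2@1 c3@1, authorship .
After op 6 (insert('c')): buffer="rccc" (len 4), cursors c1@4 c2@4 c3@4, authorship .123
Authorship (.=original, N=cursor N): . 1 2 3
Index 1: author = 1

Answer: cursor 1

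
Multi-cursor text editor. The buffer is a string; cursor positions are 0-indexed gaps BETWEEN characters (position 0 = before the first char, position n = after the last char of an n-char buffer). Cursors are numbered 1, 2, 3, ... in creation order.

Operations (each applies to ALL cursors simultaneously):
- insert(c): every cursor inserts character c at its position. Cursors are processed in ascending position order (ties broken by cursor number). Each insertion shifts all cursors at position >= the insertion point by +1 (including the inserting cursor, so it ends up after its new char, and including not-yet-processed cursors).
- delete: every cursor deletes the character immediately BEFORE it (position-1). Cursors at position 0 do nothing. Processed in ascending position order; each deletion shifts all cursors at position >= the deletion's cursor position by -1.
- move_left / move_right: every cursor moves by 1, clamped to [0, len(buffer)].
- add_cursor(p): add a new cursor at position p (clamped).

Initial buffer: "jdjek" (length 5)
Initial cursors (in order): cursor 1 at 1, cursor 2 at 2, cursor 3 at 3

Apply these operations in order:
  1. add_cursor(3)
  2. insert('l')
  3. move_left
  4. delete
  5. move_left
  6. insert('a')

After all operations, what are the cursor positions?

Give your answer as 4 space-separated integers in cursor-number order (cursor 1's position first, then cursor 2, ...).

Answer: 2 2 5 5

Derivation:
After op 1 (add_cursor(3)): buffer="jdjek" (len 5), cursors c1@1 c2@2 c3@3 c4@3, authorship .....
After op 2 (insert('l')): buffer="jldljllek" (len 9), cursors c1@2 c2@4 c3@7 c4@7, authorship .1.2.34..
After op 3 (move_left): buffer="jldljllek" (len 9), cursors c1@1 c2@3 c3@6 c4@6, authorship .1.2.34..
After op 4 (delete): buffer="lllek" (len 5), cursors c1@0 c2@1 c3@2 c4@2, authorship 124..
After op 5 (move_left): buffer="lllek" (len 5), cursors c1@0 c2@0 c3@1 c4@1, authorship 124..
After op 6 (insert('a')): buffer="aalaallek" (len 9), cursors c1@2 c2@2 c3@5 c4@5, authorship 1213424..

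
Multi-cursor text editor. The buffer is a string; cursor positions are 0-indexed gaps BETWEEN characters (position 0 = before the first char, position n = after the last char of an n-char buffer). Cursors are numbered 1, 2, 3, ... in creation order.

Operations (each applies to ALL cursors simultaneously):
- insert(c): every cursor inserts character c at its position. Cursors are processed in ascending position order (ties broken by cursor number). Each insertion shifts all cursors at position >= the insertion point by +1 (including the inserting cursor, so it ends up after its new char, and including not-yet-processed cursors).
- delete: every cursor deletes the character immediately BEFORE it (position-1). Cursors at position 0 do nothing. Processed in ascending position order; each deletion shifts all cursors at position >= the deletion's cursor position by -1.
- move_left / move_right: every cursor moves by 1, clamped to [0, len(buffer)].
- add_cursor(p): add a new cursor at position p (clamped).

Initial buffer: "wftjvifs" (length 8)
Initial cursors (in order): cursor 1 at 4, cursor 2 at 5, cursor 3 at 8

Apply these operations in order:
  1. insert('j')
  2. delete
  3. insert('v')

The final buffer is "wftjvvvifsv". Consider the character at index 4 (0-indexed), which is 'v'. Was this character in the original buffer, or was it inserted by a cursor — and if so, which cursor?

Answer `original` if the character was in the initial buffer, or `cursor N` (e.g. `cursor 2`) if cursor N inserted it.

Answer: cursor 1

Derivation:
After op 1 (insert('j')): buffer="wftjjvjifsj" (len 11), cursors c1@5 c2@7 c3@11, authorship ....1.2...3
After op 2 (delete): buffer="wftjvifs" (len 8), cursors c1@4 c2@5 c3@8, authorship ........
After op 3 (insert('v')): buffer="wftjvvvifsv" (len 11), cursors c1@5 c2@7 c3@11, authorship ....1.2...3
Authorship (.=original, N=cursor N): . . . . 1 . 2 . . . 3
Index 4: author = 1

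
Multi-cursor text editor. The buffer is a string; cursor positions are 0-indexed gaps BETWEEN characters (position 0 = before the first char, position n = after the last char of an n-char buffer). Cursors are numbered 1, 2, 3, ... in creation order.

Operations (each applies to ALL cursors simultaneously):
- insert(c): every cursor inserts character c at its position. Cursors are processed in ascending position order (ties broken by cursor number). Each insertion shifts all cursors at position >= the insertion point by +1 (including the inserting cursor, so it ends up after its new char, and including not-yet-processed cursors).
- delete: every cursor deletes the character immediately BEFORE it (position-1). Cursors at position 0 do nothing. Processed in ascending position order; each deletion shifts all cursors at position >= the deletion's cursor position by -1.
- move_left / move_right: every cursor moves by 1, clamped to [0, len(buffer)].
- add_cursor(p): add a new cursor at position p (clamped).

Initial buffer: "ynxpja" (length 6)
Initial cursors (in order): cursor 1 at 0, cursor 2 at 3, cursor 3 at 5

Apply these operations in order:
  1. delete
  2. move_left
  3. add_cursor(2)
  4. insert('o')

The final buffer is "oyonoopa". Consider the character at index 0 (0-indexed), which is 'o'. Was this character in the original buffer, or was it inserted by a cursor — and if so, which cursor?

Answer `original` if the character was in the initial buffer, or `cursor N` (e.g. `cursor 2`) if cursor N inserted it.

After op 1 (delete): buffer="ynpa" (len 4), cursors c1@0 c2@2 c3@3, authorship ....
After op 2 (move_left): buffer="ynpa" (len 4), cursors c1@0 c2@1 c3@2, authorship ....
After op 3 (add_cursor(2)): buffer="ynpa" (len 4), cursors c1@0 c2@1 c3@2 c4@2, authorship ....
After op 4 (insert('o')): buffer="oyonoopa" (len 8), cursors c1@1 c2@3 c3@6 c4@6, authorship 1.2.34..
Authorship (.=original, N=cursor N): 1 . 2 . 3 4 . .
Index 0: author = 1

Answer: cursor 1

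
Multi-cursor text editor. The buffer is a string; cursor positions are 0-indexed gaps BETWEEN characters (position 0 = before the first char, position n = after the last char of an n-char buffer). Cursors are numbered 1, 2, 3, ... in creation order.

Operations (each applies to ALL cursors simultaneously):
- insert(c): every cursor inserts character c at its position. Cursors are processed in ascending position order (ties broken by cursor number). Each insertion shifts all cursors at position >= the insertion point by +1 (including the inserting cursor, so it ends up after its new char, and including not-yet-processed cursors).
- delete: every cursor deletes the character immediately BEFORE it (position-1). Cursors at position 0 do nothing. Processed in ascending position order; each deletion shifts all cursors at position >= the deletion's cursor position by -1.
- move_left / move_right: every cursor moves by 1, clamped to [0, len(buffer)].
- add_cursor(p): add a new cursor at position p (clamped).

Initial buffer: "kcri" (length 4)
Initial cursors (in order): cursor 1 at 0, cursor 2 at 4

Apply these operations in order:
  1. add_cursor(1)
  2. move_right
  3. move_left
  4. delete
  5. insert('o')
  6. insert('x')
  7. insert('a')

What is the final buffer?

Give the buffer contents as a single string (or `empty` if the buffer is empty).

Answer: ooxxaacoxai

Derivation:
After op 1 (add_cursor(1)): buffer="kcri" (len 4), cursors c1@0 c3@1 c2@4, authorship ....
After op 2 (move_right): buffer="kcri" (len 4), cursors c1@1 c3@2 c2@4, authorship ....
After op 3 (move_left): buffer="kcri" (len 4), cursors c1@0 c3@1 c2@3, authorship ....
After op 4 (delete): buffer="ci" (len 2), cursors c1@0 c3@0 c2@1, authorship ..
After op 5 (insert('o')): buffer="oocoi" (len 5), cursors c1@2 c3@2 c2@4, authorship 13.2.
After op 6 (insert('x')): buffer="ooxxcoxi" (len 8), cursors c1@4 c3@4 c2@7, authorship 1313.22.
After op 7 (insert('a')): buffer="ooxxaacoxai" (len 11), cursors c1@6 c3@6 c2@10, authorship 131313.222.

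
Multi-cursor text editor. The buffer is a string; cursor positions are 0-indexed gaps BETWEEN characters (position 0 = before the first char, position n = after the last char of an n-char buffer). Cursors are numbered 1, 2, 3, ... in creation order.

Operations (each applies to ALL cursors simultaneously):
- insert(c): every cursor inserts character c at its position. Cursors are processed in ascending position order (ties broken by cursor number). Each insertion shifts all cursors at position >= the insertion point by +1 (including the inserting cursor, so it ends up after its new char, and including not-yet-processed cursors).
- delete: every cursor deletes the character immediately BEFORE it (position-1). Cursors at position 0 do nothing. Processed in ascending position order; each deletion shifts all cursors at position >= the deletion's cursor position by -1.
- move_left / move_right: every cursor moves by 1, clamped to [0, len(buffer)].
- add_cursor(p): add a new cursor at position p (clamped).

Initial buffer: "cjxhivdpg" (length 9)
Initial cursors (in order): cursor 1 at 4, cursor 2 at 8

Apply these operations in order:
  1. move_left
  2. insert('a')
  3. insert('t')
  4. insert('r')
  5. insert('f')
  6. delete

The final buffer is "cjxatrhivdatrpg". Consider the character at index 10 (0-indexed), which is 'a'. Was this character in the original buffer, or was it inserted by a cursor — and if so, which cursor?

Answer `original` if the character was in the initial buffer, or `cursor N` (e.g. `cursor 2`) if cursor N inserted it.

Answer: cursor 2

Derivation:
After op 1 (move_left): buffer="cjxhivdpg" (len 9), cursors c1@3 c2@7, authorship .........
After op 2 (insert('a')): buffer="cjxahivdapg" (len 11), cursors c1@4 c2@9, authorship ...1....2..
After op 3 (insert('t')): buffer="cjxathivdatpg" (len 13), cursors c1@5 c2@11, authorship ...11....22..
After op 4 (insert('r')): buffer="cjxatrhivdatrpg" (len 15), cursors c1@6 c2@13, authorship ...111....222..
After op 5 (insert('f')): buffer="cjxatrfhivdatrfpg" (len 17), cursors c1@7 c2@15, authorship ...1111....2222..
After op 6 (delete): buffer="cjxatrhivdatrpg" (len 15), cursors c1@6 c2@13, authorship ...111....222..
Authorship (.=original, N=cursor N): . . . 1 1 1 . . . . 2 2 2 . .
Index 10: author = 2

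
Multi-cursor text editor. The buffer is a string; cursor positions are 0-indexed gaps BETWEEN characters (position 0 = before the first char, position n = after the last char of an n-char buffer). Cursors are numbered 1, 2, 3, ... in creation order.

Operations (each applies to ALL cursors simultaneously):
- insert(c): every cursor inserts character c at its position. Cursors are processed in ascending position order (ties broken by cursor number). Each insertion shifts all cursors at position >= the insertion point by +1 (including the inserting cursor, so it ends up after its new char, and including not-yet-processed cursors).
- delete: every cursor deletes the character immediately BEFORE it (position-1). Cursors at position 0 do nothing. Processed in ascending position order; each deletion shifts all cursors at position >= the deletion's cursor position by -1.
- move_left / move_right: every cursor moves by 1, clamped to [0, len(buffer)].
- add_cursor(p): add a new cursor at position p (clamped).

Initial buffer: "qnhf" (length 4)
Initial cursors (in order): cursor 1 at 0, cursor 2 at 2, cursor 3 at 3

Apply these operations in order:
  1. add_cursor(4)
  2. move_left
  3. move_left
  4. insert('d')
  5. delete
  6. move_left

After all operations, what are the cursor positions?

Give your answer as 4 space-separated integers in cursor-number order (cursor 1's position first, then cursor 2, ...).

Answer: 0 0 0 1

Derivation:
After op 1 (add_cursor(4)): buffer="qnhf" (len 4), cursors c1@0 c2@2 c3@3 c4@4, authorship ....
After op 2 (move_left): buffer="qnhf" (len 4), cursors c1@0 c2@1 c3@2 c4@3, authorship ....
After op 3 (move_left): buffer="qnhf" (len 4), cursors c1@0 c2@0 c3@1 c4@2, authorship ....
After op 4 (insert('d')): buffer="ddqdndhf" (len 8), cursors c1@2 c2@2 c3@4 c4@6, authorship 12.3.4..
After op 5 (delete): buffer="qnhf" (len 4), cursors c1@0 c2@0 c3@1 c4@2, authorship ....
After op 6 (move_left): buffer="qnhf" (len 4), cursors c1@0 c2@0 c3@0 c4@1, authorship ....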